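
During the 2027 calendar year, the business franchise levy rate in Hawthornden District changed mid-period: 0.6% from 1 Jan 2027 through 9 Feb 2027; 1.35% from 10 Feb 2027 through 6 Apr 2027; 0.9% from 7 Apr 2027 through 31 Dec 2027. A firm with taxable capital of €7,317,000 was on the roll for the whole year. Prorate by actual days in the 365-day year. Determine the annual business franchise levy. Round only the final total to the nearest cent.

€68,499.15

1 Jan – 9 Feb 2027: 40 days at 0.6% → €7,317,000 × 0.6% × 40/365 = €4,811.1781
10 Feb – 6 Apr 2027: 56 days at 1.35% → €7,317,000 × 1.35% × 56/365 = €15,155.2110
7 Apr – 31 Dec 2027: 269 days at 0.9% → €7,317,000 × 0.9% × 269/365 = €48,532.7589
Total = €68,499.1479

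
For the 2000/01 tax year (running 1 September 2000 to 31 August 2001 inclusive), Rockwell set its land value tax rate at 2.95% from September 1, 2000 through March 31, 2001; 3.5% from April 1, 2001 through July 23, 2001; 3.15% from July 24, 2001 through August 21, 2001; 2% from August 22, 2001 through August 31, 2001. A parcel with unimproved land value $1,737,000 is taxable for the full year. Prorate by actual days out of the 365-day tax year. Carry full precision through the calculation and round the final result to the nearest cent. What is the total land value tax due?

September 1, 2000 – March 31, 2001: 212 days at 2.95% → $1,737,000 × 2.95% × 212/365 = $29,762.1863
April 1 – July 23, 2001: 114 days at 3.5% → $1,737,000 × 3.5% × 114/365 = $18,988.0274
July 24 – August 21, 2001: 29 days at 3.15% → $1,737,000 × 3.15% × 29/365 = $4,347.2589
August 22 – August 31, 2001: 10 days at 2% → $1,737,000 × 2% × 10/365 = $951.7808
Total = $54,049.2534

$54,049.25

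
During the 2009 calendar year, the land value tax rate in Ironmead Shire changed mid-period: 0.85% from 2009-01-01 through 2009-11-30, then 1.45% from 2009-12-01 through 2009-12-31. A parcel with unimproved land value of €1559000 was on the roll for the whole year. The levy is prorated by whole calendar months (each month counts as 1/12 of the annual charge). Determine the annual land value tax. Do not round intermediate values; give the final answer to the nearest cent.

2009-01-01 to 2009-11-30: 11 months at 0.85% → €1559000 × 0.85% × 11/12 = €12147.2083
2009-12-01 to 2009-12-31: 1 month at 1.45% → €1559000 × 1.45% × 1/12 = €1883.7917
Total = €14031.0000

€14031.00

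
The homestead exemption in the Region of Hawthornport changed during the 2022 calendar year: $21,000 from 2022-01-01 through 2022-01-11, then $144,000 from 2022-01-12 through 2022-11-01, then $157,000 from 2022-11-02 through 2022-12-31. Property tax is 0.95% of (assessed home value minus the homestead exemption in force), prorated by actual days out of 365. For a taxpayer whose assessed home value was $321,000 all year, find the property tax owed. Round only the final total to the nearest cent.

2022-01-01 to 2022-01-11: 11 days, exemption $21,000 → ($321,000 − $21,000) × 0.95% × 11/365 = $85.8904
2022-01-12 to 2022-11-01: 294 days, exemption $144,000 → ($321,000 − $144,000) × 0.95% × 294/365 = $1,354.4137
2022-11-02 to 2022-12-31: 60 days, exemption $157,000 → ($321,000 − $157,000) × 0.95% × 60/365 = $256.1096
Total = $1,696.4137

$1,696.41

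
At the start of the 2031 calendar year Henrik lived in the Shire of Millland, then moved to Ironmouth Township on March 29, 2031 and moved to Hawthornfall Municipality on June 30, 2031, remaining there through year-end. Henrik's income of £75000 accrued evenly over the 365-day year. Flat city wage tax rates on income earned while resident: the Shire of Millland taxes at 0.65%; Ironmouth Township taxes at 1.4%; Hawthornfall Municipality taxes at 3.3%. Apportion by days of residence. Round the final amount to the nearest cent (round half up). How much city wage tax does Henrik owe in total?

£1638.18

The Shire of Millland, January 1 – March 28, 2031: 87 days → £75000 × 0.65% × 87/365 = £116.1986
Ironmouth Township, March 29 – June 29, 2031: 93 days → £75000 × 1.4% × 93/365 = £267.5342
Hawthornfall Municipality, June 30 – December 31, 2031: 185 days → £75000 × 3.3% × 185/365 = £1254.4521
Total = £1638.1849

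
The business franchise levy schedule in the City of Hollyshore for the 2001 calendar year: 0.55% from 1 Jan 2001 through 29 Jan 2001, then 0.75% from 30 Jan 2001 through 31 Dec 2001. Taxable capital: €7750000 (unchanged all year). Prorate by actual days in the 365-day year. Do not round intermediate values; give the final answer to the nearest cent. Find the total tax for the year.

1 Jan – 29 Jan 2001: 29 days at 0.55% → €7750000 × 0.55% × 29/365 = €3386.6438
30 Jan – 31 Dec 2001: 336 days at 0.75% → €7750000 × 0.75% × 336/365 = €53506.8493
Total = €56893.4932

€56893.49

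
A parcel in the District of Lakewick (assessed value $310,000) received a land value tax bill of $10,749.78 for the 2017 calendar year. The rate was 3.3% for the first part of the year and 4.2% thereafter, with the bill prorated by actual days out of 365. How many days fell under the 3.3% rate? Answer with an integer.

297 days

Let d = days at the first rate; then 365 − d days at the second rate.
$310,000 × [3.3%·d + 4.2%·(365−d)] / 365 = $10,749.78
Solving gives d = 297, so the new rate took effect on October 25, 2017.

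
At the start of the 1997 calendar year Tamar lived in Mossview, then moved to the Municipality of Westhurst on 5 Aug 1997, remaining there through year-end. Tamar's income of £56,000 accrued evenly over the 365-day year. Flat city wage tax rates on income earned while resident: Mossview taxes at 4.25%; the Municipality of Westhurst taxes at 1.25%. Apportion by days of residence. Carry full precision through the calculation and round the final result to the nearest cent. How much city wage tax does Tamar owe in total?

£1,694.19

Mossview, 1 Jan – 4 Aug 1997: 216 days → £56,000 × 4.25% × 216/365 = £1,408.4384
The Municipality of Westhurst, 5 Aug – 31 Dec 1997: 149 days → £56,000 × 1.25% × 149/365 = £285.7534
Total = £1,694.1918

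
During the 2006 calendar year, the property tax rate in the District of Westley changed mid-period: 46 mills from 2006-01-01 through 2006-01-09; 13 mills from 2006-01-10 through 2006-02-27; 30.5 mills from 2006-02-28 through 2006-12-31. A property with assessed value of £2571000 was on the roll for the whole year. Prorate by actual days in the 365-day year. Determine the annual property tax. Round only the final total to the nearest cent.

£73358.03

2006-01-01 to 2006-01-09: 9 days at 46 mills → £2571000 × 4.6% × 9/365 = £2916.1479
2006-01-10 to 2006-02-27: 49 days at 13 mills → £2571000 × 1.3% × 49/365 = £4486.9233
2006-02-28 to 2006-12-31: 307 days at 30.5 mills → £2571000 × 3.05% × 307/365 = £65954.9548
Total = £73358.0260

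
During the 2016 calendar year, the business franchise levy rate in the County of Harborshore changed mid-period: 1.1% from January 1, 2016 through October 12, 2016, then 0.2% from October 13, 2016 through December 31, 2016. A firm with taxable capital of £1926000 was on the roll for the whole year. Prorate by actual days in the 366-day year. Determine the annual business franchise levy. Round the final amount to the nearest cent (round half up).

£17397.15

January 1 – October 12, 2016: 286 days at 1.1% → £1926000 × 1.1% × 286/366 = £16555.1803
October 13 – December 31, 2016: 80 days at 0.2% → £1926000 × 0.2% × 80/366 = £841.9672
Total = £17397.1475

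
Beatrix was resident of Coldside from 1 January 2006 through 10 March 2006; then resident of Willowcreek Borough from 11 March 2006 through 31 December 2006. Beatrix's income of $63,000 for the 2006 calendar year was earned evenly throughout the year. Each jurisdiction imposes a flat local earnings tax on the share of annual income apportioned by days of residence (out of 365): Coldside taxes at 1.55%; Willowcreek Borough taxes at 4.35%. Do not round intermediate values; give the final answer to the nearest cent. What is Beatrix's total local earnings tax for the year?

$2,407.03

Coldside, 1 January – 10 March 2006: 69 days → $63,000 × 1.55% × 69/365 = $184.5986
Willowcreek Borough, 11 March – 31 December 2006: 296 days → $63,000 × 4.35% × 296/365 = $2,222.4329
Total = $2,407.0315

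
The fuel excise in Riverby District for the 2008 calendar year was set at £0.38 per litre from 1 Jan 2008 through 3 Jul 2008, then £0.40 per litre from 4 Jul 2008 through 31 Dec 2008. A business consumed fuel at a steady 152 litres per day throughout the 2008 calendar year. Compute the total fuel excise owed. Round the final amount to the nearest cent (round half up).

1 Jan – 3 Jul 2008: 185 days × 152 litres/day = 28,120 litres at £0.38/litre → £10685.60
4 Jul – 31 Dec 2008: 181 days × 152 litres/day = 27,512 litres at £0.40/litre → £11004.80

£21690.40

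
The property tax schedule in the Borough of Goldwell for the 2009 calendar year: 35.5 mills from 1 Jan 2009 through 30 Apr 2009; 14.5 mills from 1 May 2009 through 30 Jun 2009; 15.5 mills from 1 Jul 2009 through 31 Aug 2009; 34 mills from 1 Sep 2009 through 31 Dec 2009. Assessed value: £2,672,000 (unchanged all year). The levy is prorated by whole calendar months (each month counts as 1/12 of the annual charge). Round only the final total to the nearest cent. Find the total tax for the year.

£75,261.33

1 Jan – 30 Apr 2009: 4 months at 35.5 mills → £2,672,000 × 3.55% × 4/12 = £31,618.6667
1 May – 30 Jun 2009: 2 months at 14.5 mills → £2,672,000 × 1.45% × 2/12 = £6,457.3333
1 Jul – 31 Aug 2009: 2 months at 15.5 mills → £2,672,000 × 1.55% × 2/12 = £6,902.6667
1 Sep – 31 Dec 2009: 4 months at 34 mills → £2,672,000 × 3.4% × 4/12 = £30,282.6667
Total = £75,261.3333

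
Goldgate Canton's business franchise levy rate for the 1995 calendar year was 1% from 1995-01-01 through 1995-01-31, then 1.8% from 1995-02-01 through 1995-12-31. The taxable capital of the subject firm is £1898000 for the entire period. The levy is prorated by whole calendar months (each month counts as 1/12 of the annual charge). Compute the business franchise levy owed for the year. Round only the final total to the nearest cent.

£32898.67

1995-01-01 to 1995-01-31: 1 month at 1% → £1898000 × 1% × 1/12 = £1581.6667
1995-02-01 to 1995-12-31: 11 months at 1.8% → £1898000 × 1.8% × 11/12 = £31317.0000
Total = £32898.6667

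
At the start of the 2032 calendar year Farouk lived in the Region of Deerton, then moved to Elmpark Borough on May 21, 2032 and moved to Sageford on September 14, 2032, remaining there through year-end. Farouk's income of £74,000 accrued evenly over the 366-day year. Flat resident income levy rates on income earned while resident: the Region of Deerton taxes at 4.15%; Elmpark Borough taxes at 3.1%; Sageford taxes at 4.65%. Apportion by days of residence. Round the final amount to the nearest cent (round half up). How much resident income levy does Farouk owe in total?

The Region of Deerton, January 1 – May 20, 2032: 141 days → £74,000 × 4.15% × 141/366 = £1,183.0902
Elmpark Borough, May 21 – September 13, 2032: 116 days → £74,000 × 3.1% × 116/366 = £727.0601
Sageford, September 14 – December 31, 2032: 109 days → £74,000 × 4.65% × 109/366 = £1,024.7787
Total = £2,934.9290

£2,934.93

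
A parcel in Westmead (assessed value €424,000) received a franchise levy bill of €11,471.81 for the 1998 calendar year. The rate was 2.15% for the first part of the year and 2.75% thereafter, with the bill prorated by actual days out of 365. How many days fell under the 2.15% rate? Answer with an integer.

Let d = days at the first rate; then 365 − d days at the second rate.
€424,000 × [2.15%·d + 2.75%·(365−d)] / 365 = €11,471.81
Solving gives d = 27, so the new rate took effect on 28 Jan 1998.

27 days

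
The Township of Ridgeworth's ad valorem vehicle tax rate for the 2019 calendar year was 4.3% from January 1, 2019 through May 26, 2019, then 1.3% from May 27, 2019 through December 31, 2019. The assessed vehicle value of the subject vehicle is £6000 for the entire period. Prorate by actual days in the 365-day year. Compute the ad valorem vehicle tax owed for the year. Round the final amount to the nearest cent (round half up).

£150.00

January 1 – May 26, 2019: 146 days at 4.3% → £6000 × 4.3% × 146/365 = £103.2000
May 27 – December 31, 2019: 219 days at 1.3% → £6000 × 1.3% × 219/365 = £46.8000
Total = £150.0000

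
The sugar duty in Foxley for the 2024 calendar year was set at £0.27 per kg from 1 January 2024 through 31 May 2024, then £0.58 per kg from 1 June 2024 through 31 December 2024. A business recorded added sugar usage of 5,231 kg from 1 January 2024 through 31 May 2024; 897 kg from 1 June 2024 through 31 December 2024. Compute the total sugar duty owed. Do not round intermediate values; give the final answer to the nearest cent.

£1,932.63

1 January – 31 May 2024: 5,231 kg at £0.27/kg → £1,412.37
1 June – 31 December 2024: 897 kg at £0.58/kg → £520.26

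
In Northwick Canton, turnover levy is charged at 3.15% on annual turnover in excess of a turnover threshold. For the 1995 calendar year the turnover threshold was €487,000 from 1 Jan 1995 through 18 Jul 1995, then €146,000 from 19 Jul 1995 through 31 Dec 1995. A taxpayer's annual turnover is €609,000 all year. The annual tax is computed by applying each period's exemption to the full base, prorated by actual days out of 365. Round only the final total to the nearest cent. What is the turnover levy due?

€8,728.18

1 Jan – 18 Jul 1995: 199 days, exemption €487,000 → (€609,000 − €487,000) × 3.15% × 199/365 = €2,095.2247
19 Jul – 31 Dec 1995: 166 days, exemption €146,000 → (€609,000 − €146,000) × 3.15% × 166/365 = €6,632.9507
Total = €8,728.1753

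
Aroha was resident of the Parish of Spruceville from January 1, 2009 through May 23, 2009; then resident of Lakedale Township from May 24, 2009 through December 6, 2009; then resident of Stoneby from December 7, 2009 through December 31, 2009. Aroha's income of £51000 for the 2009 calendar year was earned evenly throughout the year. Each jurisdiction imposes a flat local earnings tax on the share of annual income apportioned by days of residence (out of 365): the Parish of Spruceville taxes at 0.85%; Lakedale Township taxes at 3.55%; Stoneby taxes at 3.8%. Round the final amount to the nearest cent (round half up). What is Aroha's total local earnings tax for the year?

The Parish of Spruceville, January 1 – May 23, 2009: 143 days → £51000 × 0.85% × 143/365 = £169.8370
Lakedale Township, May 24 – December 6, 2009: 197 days → £51000 × 3.55% × 197/365 = £977.1740
Stoneby, December 7 – December 31, 2009: 25 days → £51000 × 3.8% × 25/365 = £132.7397
Total = £1279.7507

£1279.75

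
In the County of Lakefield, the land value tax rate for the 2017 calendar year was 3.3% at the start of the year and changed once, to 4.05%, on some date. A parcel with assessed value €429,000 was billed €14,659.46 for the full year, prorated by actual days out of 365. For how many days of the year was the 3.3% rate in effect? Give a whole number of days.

308 days

Let d = days at the first rate; then 365 − d days at the second rate.
€429,000 × [3.3%·d + 4.05%·(365−d)] / 365 = €14,659.46
Solving gives d = 308, so the new rate took effect on November 5, 2017.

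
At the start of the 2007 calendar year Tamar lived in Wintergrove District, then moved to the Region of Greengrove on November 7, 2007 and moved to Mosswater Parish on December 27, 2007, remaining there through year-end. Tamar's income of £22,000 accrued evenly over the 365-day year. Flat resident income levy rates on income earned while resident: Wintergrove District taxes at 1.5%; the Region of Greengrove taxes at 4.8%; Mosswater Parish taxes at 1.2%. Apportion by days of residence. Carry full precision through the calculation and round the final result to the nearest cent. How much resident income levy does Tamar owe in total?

Wintergrove District, January 1 – November 6, 2007: 310 days → £22,000 × 1.5% × 310/365 = £280.2740
The Region of Greengrove, November 7 – December 26, 2007: 50 days → £22,000 × 4.8% × 50/365 = £144.6575
Mosswater Parish, December 27 – December 31, 2007: 5 days → £22,000 × 1.2% × 5/365 = £3.6164
Total = £428.5479

£428.55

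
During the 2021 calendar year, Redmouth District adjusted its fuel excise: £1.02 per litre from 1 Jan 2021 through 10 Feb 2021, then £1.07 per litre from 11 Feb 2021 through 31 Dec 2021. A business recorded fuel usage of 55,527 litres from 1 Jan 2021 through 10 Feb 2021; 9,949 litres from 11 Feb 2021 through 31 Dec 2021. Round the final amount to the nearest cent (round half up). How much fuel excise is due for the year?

1 Jan – 10 Feb 2021: 55,527 litres at £1.02/litre → £56,637.54
11 Feb – 31 Dec 2021: 9,949 litres at £1.07/litre → £10,645.43

£67,282.97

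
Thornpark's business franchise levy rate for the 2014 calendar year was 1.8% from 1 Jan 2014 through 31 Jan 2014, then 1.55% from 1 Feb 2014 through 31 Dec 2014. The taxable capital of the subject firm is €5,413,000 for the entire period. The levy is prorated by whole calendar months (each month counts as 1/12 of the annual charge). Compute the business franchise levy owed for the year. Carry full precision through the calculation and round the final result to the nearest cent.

1 Jan – 31 Jan 2014: 1 month at 1.8% → €5,413,000 × 1.8% × 1/12 = €8,119.5000
1 Feb – 31 Dec 2014: 11 months at 1.55% → €5,413,000 × 1.55% × 11/12 = €76,909.7083
Total = €85,029.2083

€85,029.21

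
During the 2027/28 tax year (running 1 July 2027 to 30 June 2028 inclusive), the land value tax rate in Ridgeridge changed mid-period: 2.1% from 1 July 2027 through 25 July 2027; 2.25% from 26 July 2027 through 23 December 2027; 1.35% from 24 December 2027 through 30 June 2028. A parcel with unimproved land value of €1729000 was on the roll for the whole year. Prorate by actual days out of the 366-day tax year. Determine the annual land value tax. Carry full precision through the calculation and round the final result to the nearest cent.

€30647.23

1 July – 25 July 2027: 25 days at 2.1% → €1729000 × 2.1% × 25/366 = €2480.1230
26 July – 23 December 2027: 151 days at 2.25% → €1729000 × 2.25% × 151/366 = €16049.9385
24 December 2027 – 30 June 2028: 190 days at 1.35% → €1729000 × 1.35% × 190/366 = €12117.1721
Total = €30647.2336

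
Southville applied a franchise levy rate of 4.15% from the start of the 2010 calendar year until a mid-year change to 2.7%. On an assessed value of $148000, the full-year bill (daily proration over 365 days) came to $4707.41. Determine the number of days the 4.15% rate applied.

Let d = days at the first rate; then 365 − d days at the second rate.
$148000 × [4.15%·d + 2.7%·(365−d)] / 365 = $4707.41
Solving gives d = 121, so the new rate took effect on 2 May 2010.

121 days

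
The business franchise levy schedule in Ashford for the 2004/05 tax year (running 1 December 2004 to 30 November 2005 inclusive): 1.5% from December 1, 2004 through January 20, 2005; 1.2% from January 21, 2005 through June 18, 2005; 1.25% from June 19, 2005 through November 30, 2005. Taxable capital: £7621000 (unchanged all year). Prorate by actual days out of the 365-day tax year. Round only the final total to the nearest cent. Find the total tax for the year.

£96369.11

December 1, 2004 – January 20, 2005: 51 days at 1.5% → £7621000 × 1.5% × 51/365 = £15972.7808
January 21 – June 18, 2005: 149 days at 1.2% → £7621000 × 1.2% × 149/365 = £37332.4603
June 19 – November 30, 2005: 165 days at 1.25% → £7621000 × 1.25% × 165/365 = £43063.8699
Total = £96369.1110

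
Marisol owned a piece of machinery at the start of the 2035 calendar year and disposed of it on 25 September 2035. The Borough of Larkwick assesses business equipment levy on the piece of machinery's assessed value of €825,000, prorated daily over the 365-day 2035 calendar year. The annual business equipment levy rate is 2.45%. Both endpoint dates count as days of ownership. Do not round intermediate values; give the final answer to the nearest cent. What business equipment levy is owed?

€14,840.96

Days held (1 January – 25 September 2035): 268 out of 365
Tax = €825,000 × 2.45% × 268/365 = €14,840.9589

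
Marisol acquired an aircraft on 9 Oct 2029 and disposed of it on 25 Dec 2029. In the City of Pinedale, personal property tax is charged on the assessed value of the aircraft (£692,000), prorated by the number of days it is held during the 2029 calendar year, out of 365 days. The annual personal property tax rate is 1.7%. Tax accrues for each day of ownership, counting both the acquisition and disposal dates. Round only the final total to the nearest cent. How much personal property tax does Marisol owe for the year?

Days held (9 Oct – 25 Dec 2029): 78 out of 365
Tax = £692,000 × 1.7% × 78/365 = £2,513.9507

£2,513.95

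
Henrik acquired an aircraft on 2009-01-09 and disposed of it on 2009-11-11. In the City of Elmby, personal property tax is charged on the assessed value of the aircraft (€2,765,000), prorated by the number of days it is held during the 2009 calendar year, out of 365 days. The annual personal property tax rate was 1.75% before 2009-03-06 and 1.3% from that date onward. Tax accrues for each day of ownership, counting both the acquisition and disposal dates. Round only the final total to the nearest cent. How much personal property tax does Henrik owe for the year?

€32,142.18

2009-01-09 to 2009-03-05: 56 days at 1.75% → €2,765,000 × 1.75% × 56/365 = €7,423.8356
2009-03-06 to 2009-11-11: 251 days at 1.3% → €2,765,000 × 1.3% × 251/365 = €24,718.3425
Total = €32,142.1781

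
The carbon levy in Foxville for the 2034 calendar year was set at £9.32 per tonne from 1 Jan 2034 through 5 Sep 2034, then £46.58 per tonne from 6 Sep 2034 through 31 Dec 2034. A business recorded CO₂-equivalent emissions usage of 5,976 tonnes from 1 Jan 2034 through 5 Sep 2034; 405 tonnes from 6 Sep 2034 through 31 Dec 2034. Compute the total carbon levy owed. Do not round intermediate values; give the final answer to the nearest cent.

1 Jan – 5 Sep 2034: 5,976 tonnes at £9.32/tonne → £55,696.32
6 Sep – 31 Dec 2034: 405 tonnes at £46.58/tonne → £18,864.90

£74,561.22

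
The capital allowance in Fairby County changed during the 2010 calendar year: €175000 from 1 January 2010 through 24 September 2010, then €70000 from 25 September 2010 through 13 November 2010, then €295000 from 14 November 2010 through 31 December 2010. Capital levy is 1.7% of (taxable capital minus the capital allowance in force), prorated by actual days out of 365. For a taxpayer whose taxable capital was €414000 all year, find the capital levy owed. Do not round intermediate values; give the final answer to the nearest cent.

1 January – 24 September 2010: 267 days, exemption €175000 → (€414000 − €175000) × 1.7% × 267/365 = €2972.1123
25 September – 13 November 2010: 50 days, exemption €70000 → (€414000 − €70000) × 1.7% × 50/365 = €801.0959
14 November – 31 December 2010: 48 days, exemption €295000 → (€414000 − €295000) × 1.7% × 48/365 = €266.0384
Total = €4039.2466

€4039.25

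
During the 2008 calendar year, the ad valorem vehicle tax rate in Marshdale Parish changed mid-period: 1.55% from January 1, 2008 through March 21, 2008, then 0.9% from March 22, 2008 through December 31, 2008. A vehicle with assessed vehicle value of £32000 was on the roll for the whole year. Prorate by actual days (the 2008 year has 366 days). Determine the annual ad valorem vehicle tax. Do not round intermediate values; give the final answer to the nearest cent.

£334.03

January 1 – March 21, 2008: 81 days at 1.55% → £32000 × 1.55% × 81/366 = £109.7705
March 22 – December 31, 2008: 285 days at 0.9% → £32000 × 0.9% × 285/366 = £224.2623
Total = £334.0328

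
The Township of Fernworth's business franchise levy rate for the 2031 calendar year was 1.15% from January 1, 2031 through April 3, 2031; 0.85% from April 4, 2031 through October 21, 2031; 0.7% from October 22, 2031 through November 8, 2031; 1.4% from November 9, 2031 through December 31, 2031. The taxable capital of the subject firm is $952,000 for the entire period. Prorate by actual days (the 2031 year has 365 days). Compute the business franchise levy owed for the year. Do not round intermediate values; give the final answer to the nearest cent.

January 1 – April 3, 2031: 93 days at 1.15% → $952,000 × 1.15% × 93/365 = $2,789.4904
April 4 – October 21, 2031: 201 days at 0.85% → $952,000 × 0.85% × 201/365 = $4,456.1425
October 22 – November 8, 2031: 18 days at 0.7% → $952,000 × 0.7% × 18/365 = $328.6356
November 9 – December 31, 2031: 53 days at 1.4% → $952,000 × 1.4% × 53/365 = $1,935.2986
Total = $9,509.5671

$9,509.57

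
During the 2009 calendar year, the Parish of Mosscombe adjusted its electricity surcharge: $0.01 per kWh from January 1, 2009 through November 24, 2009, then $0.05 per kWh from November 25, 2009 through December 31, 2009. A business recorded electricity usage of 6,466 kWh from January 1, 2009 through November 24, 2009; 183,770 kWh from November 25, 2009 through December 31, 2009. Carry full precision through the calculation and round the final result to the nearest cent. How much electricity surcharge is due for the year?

$9,253.16

January 1 – November 24, 2009: 6,466 kWh at $0.01/kWh → $64.66
November 25 – December 31, 2009: 183,770 kWh at $0.05/kWh → $9,188.50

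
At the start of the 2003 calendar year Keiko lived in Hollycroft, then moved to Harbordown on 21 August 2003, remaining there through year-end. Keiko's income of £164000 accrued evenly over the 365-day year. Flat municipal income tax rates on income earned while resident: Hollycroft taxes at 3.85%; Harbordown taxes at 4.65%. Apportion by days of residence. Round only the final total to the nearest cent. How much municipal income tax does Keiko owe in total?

Hollycroft, 1 January – 20 August 2003: 232 days → £164000 × 3.85% × 232/365 = £4013.2822
Harbordown, 21 August – 31 December 2003: 133 days → £164000 × 4.65% × 133/365 = £2778.7890
Total = £6792.0712

£6792.07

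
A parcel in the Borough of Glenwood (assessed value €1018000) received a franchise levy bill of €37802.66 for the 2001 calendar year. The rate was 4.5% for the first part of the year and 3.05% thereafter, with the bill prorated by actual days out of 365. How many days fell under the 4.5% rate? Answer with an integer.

167 days

Let d = days at the first rate; then 365 − d days at the second rate.
€1018000 × [4.5%·d + 3.05%·(365−d)] / 365 = €37802.66
Solving gives d = 167, so the new rate took effect on 17 Jun 2001.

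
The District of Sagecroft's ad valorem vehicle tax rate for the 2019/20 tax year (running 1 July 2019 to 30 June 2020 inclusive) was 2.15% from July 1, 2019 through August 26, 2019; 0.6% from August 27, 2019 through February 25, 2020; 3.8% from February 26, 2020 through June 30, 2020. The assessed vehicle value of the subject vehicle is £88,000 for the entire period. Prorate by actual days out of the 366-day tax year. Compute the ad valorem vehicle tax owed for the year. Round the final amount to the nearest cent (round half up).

July 1 – August 26, 2019: 57 days at 2.15% → £88,000 × 2.15% × 57/366 = £294.6557
August 27, 2019 – February 25, 2020: 183 days at 0.6% → £88,000 × 0.6% × 183/366 = £264.0000
February 26 – June 30, 2020: 126 days at 3.8% → £88,000 × 3.8% × 126/366 = £1,151.2131
Total = £1,709.8689

£1,709.87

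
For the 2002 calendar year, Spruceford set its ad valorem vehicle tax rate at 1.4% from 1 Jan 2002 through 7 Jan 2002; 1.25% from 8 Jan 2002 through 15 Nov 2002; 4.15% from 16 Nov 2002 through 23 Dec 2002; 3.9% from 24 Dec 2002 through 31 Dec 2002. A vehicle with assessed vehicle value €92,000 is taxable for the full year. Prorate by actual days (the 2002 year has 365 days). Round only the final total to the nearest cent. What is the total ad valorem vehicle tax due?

1 Jan – 7 Jan 2002: 7 days at 1.4% → €92,000 × 1.4% × 7/365 = €24.7014
8 Jan – 15 Nov 2002: 312 days at 1.25% → €92,000 × 1.25% × 312/365 = €983.0137
16 Nov – 23 Dec 2002: 38 days at 4.15% → €92,000 × 4.15% × 38/365 = €397.4904
24 Dec – 31 Dec 2002: 8 days at 3.9% → €92,000 × 3.9% × 8/365 = €78.6411
Total = €1,483.8466

€1,483.85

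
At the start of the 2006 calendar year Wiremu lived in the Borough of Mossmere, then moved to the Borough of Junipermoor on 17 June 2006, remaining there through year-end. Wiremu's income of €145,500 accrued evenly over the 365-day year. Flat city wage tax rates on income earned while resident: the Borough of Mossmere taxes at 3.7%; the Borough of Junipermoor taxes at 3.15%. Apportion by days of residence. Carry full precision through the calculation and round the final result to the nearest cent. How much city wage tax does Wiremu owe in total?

The Borough of Mossmere, 1 January – 16 June 2006: 167 days → €145,500 × 3.7% × 167/365 = €2,463.1356
The Borough of Junipermoor, 17 June – 31 December 2006: 198 days → €145,500 × 3.15% × 198/365 = €2,486.2562
Total = €4,949.3918

€4,949.39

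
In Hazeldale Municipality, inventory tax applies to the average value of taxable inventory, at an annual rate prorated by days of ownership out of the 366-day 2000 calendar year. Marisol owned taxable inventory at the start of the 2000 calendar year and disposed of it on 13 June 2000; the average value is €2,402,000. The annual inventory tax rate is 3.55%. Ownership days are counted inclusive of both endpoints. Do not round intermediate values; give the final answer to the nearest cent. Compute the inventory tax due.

€38,441.84

Days held (1 January – 13 June 2000): 165 out of 366
Tax = €2,402,000 × 3.55% × 165/366 = €38,441.8443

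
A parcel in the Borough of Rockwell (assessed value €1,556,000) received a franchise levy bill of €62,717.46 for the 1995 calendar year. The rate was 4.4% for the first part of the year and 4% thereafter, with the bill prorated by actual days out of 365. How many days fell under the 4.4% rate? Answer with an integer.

28 days

Let d = days at the first rate; then 365 − d days at the second rate.
€1,556,000 × [4.4%·d + 4%·(365−d)] / 365 = €62,717.46
Solving gives d = 28, so the new rate took effect on 29 Jan 1995.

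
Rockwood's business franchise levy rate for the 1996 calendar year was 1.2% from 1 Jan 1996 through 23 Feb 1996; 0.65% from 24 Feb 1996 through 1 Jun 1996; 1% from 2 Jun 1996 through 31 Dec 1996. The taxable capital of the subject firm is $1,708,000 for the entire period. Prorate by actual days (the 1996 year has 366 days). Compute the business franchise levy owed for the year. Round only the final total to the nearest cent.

$15,967.00

1 Jan – 23 Feb 1996: 54 days at 1.2% → $1,708,000 × 1.2% × 54/366 = $3,024.0000
24 Feb – 1 Jun 1996: 99 days at 0.65% → $1,708,000 × 0.65% × 99/366 = $3,003.0000
2 Jun – 31 Dec 1996: 213 days at 1% → $1,708,000 × 1% × 213/366 = $9,940.0000
Total = $15,967.0000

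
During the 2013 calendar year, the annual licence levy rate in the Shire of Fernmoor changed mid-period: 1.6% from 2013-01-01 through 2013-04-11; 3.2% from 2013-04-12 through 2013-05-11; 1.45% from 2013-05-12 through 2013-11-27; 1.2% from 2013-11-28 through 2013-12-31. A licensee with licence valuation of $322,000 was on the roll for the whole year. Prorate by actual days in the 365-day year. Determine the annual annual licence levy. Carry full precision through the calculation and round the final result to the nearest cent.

2013-01-01 to 2013-04-11: 101 days at 1.6% → $322,000 × 1.6% × 101/365 = $1,425.6219
2013-04-12 to 2013-05-11: 30 days at 3.2% → $322,000 × 3.2% × 30/365 = $846.9041
2013-05-12 to 2013-11-27: 200 days at 1.45% → $322,000 × 1.45% × 200/365 = $2,558.3562
2013-11-28 to 2013-12-31: 34 days at 1.2% → $322,000 × 1.2% × 34/365 = $359.9342
Total = $5,190.8164

$5,190.82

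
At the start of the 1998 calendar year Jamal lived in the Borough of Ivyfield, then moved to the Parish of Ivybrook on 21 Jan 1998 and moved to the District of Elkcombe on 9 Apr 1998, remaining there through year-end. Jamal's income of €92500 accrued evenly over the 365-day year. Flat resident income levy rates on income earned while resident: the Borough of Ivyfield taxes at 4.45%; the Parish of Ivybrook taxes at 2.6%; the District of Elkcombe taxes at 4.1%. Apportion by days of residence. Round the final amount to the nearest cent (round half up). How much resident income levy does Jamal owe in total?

€3513.73

The Borough of Ivyfield, 1 Jan – 20 Jan 1998: 20 days → €92500 × 4.45% × 20/365 = €225.5479
The Parish of Ivybrook, 21 Jan – 8 Apr 1998: 78 days → €92500 × 2.6% × 78/365 = €513.9452
The District of Elkcombe, 9 Apr – 31 Dec 1998: 267 days → €92500 × 4.1% × 267/365 = €2774.2397
Total = €3513.7329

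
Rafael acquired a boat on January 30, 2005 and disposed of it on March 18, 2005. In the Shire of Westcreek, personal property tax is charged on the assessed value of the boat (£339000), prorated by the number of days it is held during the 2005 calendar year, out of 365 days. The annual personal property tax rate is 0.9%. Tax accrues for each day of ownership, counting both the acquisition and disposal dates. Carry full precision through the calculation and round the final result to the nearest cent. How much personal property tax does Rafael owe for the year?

Days held (January 30 – March 18, 2005): 48 out of 365
Tax = £339000 × 0.9% × 48/365 = £401.2274

£401.23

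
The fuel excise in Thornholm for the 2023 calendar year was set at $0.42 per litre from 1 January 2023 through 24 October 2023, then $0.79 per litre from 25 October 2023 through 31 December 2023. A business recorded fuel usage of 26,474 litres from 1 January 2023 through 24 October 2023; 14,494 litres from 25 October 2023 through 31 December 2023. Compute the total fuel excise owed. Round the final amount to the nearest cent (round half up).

1 January – 24 October 2023: 26,474 litres at $0.42/litre → $11,119.08
25 October – 31 December 2023: 14,494 litres at $0.79/litre → $11,450.26

$22,569.34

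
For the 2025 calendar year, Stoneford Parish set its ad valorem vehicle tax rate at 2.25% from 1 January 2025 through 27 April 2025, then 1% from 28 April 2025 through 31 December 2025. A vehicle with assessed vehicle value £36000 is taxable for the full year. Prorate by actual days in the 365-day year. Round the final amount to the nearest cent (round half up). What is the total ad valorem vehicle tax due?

£504.25

1 January – 27 April 2025: 117 days at 2.25% → £36000 × 2.25% × 117/365 = £259.6438
28 April – 31 December 2025: 248 days at 1% → £36000 × 1% × 248/365 = £244.6027
Total = £504.2466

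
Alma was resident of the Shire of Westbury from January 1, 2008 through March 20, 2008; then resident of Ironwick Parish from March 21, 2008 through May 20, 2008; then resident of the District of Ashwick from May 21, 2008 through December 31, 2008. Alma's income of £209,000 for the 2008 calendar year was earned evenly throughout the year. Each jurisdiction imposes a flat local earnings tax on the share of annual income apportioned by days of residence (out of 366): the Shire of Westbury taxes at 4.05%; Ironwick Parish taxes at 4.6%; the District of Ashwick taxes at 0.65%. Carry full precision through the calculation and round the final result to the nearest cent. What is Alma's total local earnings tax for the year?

The Shire of Westbury, January 1 – March 20, 2008: 80 days → £209,000 × 4.05% × 80/366 = £1,850.1639
Ironwick Parish, March 21 – May 20, 2008: 61 days → £209,000 × 4.6% × 61/366 = £1,602.3333
The District of Ashwick, May 21 – December 31, 2008: 225 days → £209,000 × 0.65% × 225/366 = £835.1434
Total = £4,287.6407

£4,287.64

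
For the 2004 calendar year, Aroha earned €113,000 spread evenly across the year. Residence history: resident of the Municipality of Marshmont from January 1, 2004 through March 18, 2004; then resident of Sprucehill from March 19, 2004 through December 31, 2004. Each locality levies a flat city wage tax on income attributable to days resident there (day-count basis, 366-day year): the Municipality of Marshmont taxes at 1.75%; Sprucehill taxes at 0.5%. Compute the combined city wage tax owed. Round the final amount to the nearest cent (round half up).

The Municipality of Marshmont, January 1 – March 18, 2004: 78 days → €113,000 × 1.75% × 78/366 = €421.4344
Sprucehill, March 19 – December 31, 2004: 288 days → €113,000 × 0.5% × 288/366 = €444.5902
Total = €866.0246

€866.02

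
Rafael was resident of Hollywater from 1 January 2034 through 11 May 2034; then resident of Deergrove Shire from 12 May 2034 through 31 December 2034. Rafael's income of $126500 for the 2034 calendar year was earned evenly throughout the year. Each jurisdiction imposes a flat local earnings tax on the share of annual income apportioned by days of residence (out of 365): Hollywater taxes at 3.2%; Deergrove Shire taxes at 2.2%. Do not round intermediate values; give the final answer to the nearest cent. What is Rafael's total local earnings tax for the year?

Hollywater, 1 January – 11 May 2034: 131 days → $126500 × 3.2% × 131/365 = $1452.8438
Deergrove Shire, 12 May – 31 December 2034: 234 days → $126500 × 2.2% × 234/365 = $1784.1699
Total = $3237.0137

$3237.01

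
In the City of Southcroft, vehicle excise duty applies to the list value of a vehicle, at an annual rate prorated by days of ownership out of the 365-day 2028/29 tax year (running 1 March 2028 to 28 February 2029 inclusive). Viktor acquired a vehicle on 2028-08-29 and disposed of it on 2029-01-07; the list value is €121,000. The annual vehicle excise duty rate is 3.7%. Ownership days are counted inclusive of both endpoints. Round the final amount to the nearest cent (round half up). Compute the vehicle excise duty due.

€1,619.08

Days held (2028-08-29 to 2029-01-07): 132 out of 365
Tax = €121,000 × 3.7% × 132/365 = €1,619.0795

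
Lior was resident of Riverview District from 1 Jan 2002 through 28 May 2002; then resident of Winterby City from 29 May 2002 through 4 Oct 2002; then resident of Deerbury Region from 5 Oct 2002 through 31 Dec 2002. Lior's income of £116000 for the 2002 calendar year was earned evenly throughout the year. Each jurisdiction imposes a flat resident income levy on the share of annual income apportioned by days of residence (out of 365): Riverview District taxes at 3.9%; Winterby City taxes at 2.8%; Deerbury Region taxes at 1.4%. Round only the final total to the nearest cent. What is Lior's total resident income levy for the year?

£3373.85

Riverview District, 1 Jan – 28 May 2002: 148 days → £116000 × 3.9% × 148/365 = £1834.3890
Winterby City, 29 May – 4 Oct 2002: 129 days → £116000 × 2.8% × 129/365 = £1147.9233
Deerbury Region, 5 Oct – 31 Dec 2002: 88 days → £116000 × 1.4% × 88/365 = £391.5397
Total = £3373.8521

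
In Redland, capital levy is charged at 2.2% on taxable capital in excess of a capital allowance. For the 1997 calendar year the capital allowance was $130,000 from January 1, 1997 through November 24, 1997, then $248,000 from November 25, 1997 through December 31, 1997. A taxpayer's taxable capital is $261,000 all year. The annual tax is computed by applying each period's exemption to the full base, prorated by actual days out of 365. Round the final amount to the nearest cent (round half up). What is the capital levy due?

January 1 – November 24, 1997: 328 days, exemption $130,000 → ($261,000 − $130,000) × 2.2% × 328/365 = $2,589.8521
November 25 – December 31, 1997: 37 days, exemption $248,000 → ($261,000 − $248,000) × 2.2% × 37/365 = $28.9918
Total = $2,618.8438

$2,618.84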